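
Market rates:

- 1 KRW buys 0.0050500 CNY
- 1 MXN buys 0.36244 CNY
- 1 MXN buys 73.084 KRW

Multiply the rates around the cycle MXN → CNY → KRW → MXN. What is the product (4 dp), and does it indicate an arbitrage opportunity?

Around MXN → CNY → KRW → MXN: 1 × 0.36244 ÷ 0.0050500 ÷ 73.084 = 0.982025
Product < 1; profitable direction is MXN → KRW → CNY → MXN.

0.9820 (arbitrage exists)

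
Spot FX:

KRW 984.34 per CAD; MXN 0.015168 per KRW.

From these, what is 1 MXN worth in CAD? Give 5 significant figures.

MXN/CAD = 0.066977

1 MXN ÷ 0.015168 = 65.9283 KRW
65.9283 KRW ÷ 984.34 = 0.0669771 CAD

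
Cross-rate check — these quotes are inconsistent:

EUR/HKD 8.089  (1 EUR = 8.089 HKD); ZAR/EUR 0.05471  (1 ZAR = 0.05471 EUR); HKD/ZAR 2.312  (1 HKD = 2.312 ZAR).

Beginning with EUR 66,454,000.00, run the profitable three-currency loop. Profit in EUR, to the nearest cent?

Profit: EUR 1,539,986.87

Profitable loop is EUR → HKD → ZAR → EUR:
EUR 66,454,000.00 × 8.089 = HKD 537,546,406.00
HKD 537,546,406.00 × 2.312 = ZAR 1,242,807,290.67
ZAR 1,242,807,290.67 × 0.05471 = EUR 67,993,986.87
Profit = EUR 67,993,986.87 − EUR 66,454,000.00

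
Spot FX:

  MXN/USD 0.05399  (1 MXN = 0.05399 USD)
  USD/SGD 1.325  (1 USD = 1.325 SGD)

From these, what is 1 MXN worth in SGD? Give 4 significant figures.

MXN/SGD = 0.07154

1 MXN × 0.05399 = 0.05399 USD
0.05399 USD × 1.325 = 0.0715367 SGD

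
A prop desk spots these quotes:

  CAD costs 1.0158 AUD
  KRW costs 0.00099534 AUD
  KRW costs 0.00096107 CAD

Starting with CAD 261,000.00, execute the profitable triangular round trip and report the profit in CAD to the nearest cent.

Profit: CAD 5,102.37

Profitable loop is CAD → KRW → AUD → CAD:
CAD 261,000.00 ÷ 0.00096107 = KRW 271,572,310
KRW 271,572,310 × 0.00099534 = AUD 270,306.78
AUD 270,306.78 ÷ 1.0158 = CAD 266,102.37
Profit = CAD 266,102.37 − CAD 261,000.00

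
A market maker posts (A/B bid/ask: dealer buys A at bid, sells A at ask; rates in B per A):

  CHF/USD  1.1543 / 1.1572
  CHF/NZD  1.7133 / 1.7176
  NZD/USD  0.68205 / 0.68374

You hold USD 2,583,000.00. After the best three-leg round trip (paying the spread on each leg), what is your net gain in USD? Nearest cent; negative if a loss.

Best loop USD → CHF → NZD → USD:
USD 2,583,000.00 ÷ 1.1572 (buy CHF at ask) = CHF 2,232,111.99
CHF 2,232,111.99 × 1.7133 (sell CHF at bid) = NZD 3,824,277.48
NZD 3,824,277.48 × 0.68205 (sell NZD at bid) = USD 2,608,348.46

Net profit: USD 25,348.46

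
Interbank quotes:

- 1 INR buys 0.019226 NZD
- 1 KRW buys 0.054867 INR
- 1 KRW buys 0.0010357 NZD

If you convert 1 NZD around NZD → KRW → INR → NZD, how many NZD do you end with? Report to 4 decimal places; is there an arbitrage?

1.0185 (arbitrage exists)

Around NZD → KRW → INR → NZD: 1 ÷ 0.0010357 × 0.054867 × 0.019226 = 1.018512
Product > 1; profitable direction is NZD → KRW → INR → NZD.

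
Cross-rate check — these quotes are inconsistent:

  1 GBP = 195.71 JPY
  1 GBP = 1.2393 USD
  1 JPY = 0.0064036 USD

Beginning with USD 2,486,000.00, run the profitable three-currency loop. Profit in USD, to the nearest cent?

Profit: USD 27,980.40

Profitable loop is USD → GBP → JPY → USD:
USD 2,486,000.00 ÷ 1.2393 = GBP 2,005,971.11
GBP 2,005,971.11 × 195.71 = JPY 392,588,606
JPY 392,588,606 × 0.0064036 = USD 2,513,980.40
Profit = USD 2,513,980.40 − USD 2,486,000.00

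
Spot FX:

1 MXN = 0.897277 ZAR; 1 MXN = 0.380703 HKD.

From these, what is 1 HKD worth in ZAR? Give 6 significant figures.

1 HKD ÷ 0.380703 = 2.62672 MXN
2.62672 MXN × 0.897277 = 2.3569 ZAR

HKD/ZAR = 2.35690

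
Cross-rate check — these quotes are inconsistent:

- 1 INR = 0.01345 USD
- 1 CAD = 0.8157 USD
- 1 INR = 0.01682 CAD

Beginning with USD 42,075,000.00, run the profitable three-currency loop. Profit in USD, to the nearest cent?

Profit: USD 844,859.74

Profitable loop is USD → INR → CAD → USD:
USD 42,075,000.00 ÷ 0.01345 = INR 3,128,252,788.10
INR 3,128,252,788.10 × 0.01682 = CAD 52,617,211.90
CAD 52,617,211.90 × 0.8157 = USD 42,919,859.74
Profit = USD 42,919,859.74 − USD 42,075,000.00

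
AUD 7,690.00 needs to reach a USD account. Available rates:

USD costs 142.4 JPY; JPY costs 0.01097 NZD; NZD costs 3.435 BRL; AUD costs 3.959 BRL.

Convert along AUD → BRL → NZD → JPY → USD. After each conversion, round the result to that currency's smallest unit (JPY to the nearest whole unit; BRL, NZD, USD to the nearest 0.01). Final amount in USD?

USD 5,673.73

AUD 7,690.00 × 3.959 = BRL 30,444.71
BRL 30,444.71 ÷ 3.435 = NZD 8,863.09
NZD 8,863.09 ÷ 0.01097 = JPY 807,939
JPY 807,939 ÷ 142.4 = USD 5,673.73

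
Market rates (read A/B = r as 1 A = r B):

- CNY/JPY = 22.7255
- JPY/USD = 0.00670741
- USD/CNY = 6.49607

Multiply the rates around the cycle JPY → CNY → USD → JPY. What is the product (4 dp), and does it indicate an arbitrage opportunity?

1.0099 (arbitrage exists)

Around JPY → CNY → USD → JPY: 1 ÷ 22.7255 ÷ 6.49607 ÷ 0.00670741 = 1.009906
Product > 1; profitable direction is JPY → CNY → USD → JPY.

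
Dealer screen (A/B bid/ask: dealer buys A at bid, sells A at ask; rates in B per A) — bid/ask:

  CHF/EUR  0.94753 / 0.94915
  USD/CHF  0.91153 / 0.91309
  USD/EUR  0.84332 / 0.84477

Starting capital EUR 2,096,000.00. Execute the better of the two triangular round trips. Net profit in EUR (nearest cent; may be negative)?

Net profit: EUR 46,973.16

Best loop EUR → USD → CHF → EUR:
EUR 2,096,000.00 ÷ 0.84477 (buy USD at ask) = USD 2,481,148.72
USD 2,481,148.72 × 0.91153 (sell USD at bid) = CHF 2,261,641.49
CHF 2,261,641.49 × 0.94753 (sell CHF at bid) = EUR 2,142,973.16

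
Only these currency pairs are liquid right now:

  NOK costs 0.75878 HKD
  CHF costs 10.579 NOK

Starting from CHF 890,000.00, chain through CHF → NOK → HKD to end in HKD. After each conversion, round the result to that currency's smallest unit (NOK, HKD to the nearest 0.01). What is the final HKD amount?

HKD 7,144,148.92

CHF 890,000.00 × 10.579 = NOK 9,415,310.00
NOK 9,415,310.00 × 0.75878 = HKD 7,144,148.92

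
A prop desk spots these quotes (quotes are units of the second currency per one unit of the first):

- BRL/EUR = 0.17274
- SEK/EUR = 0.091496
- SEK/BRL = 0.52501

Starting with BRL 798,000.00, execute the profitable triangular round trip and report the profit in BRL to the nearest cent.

Profitable loop is BRL → SEK → EUR → BRL:
BRL 798,000.00 ÷ 0.52501 = SEK 1,519,971.05
SEK 1,519,971.05 × 0.091496 = EUR 139,071.27
EUR 139,071.27 ÷ 0.17274 = BRL 805,090.14
Profit = BRL 805,090.14 − BRL 798,000.00

Profit: BRL 7,090.14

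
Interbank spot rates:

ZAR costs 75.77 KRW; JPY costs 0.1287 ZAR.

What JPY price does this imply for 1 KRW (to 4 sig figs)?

1 KRW ÷ 75.77 = 0.0131978 ZAR
0.0131978 ZAR ÷ 0.1287 = 0.102547 JPY

KRW/JPY = 0.1025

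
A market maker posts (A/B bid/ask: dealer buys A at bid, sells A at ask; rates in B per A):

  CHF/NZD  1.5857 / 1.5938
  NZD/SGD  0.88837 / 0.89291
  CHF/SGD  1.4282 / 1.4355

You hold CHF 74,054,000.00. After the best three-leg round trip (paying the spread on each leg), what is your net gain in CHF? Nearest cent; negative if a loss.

Net profit: CHF 264,346.96

Best loop CHF → SGD → NZD → CHF:
CHF 74,054,000.00 × 1.4282 (sell CHF at bid) = SGD 105,763,922.80
SGD 105,763,922.80 ÷ 0.89291 (buy NZD at ask) = NZD 118,448,581.38
NZD 118,448,581.38 ÷ 1.5938 (buy CHF at ask) = CHF 74,318,346.96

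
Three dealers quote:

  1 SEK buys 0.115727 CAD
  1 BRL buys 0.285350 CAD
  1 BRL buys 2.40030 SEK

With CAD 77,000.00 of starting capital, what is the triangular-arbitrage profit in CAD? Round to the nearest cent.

Profitable loop is CAD → SEK → BRL → CAD:
CAD 77,000.00 ÷ 0.115727 = SEK 665,358.99
SEK 665,358.99 ÷ 2.40030 = BRL 277,198.26
BRL 277,198.26 × 0.285350 = CAD 79,098.52
Profit = CAD 79,098.52 − CAD 77,000.00

Profit: CAD 2,098.52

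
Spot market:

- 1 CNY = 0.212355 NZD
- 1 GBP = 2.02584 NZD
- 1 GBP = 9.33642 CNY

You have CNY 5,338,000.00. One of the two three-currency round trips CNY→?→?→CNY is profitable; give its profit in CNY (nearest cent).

Profitable loop is CNY → GBP → NZD → CNY:
CNY 5,338,000.00 ÷ 9.33642 = GBP 571,739.49
GBP 571,739.49 × 2.02584 = NZD 1,158,252.73
NZD 1,158,252.73 ÷ 0.212355 = CNY 5,454,322.84
Profit = CNY 5,454,322.84 − CNY 5,338,000.00

Profit: CNY 116,322.84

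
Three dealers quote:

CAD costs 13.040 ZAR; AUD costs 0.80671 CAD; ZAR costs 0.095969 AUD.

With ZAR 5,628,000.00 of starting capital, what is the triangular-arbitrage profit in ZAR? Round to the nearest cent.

Profit: ZAR 53,723.44

Profitable loop is ZAR → AUD → CAD → ZAR:
ZAR 5,628,000.00 × 0.095969 = AUD 540,113.53
AUD 540,113.53 × 0.80671 = CAD 435,714.99
CAD 435,714.99 × 13.040 = ZAR 5,681,723.44
Profit = ZAR 5,681,723.44 − ZAR 5,628,000.00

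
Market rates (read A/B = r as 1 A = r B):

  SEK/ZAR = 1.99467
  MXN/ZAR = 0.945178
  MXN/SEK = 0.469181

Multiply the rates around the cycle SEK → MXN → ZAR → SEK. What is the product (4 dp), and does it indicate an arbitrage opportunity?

Around SEK → MXN → ZAR → SEK: 1 ÷ 0.469181 × 0.945178 ÷ 1.99467 = 1.009955
Product > 1; profitable direction is SEK → MXN → ZAR → SEK.

1.0100 (arbitrage exists)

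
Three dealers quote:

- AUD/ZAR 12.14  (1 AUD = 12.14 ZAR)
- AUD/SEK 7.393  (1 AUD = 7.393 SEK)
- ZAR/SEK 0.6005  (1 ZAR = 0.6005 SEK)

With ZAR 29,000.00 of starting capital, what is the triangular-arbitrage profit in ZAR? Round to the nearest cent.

Profitable loop is ZAR → AUD → SEK → ZAR:
ZAR 29,000.00 ÷ 12.14 = AUD 2,388.80
AUD 2,388.80 × 7.393 = SEK 17,660.38
SEK 17,660.38 ÷ 0.6005 = ZAR 29,409.46
Profit = ZAR 29,409.46 − ZAR 29,000.00

Profit: ZAR 409.46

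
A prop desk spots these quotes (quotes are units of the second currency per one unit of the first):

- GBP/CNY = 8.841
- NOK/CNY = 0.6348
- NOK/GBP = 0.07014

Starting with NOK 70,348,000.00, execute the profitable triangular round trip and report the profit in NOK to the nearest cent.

Profit: NOK 1,666,760.53

Profitable loop is NOK → CNY → GBP → NOK:
NOK 70,348,000.00 × 0.6348 = CNY 44,656,910.40
CNY 44,656,910.40 ÷ 8.841 = GBP 5,051,115.30
GBP 5,051,115.30 ÷ 0.07014 = NOK 72,014,760.53
Profit = NOK 72,014,760.53 − NOK 70,348,000.00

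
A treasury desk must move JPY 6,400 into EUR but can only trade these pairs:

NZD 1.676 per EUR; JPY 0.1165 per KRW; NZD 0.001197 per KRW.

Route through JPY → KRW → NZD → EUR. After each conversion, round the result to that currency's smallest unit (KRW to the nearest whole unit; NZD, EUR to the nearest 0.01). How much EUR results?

EUR 39.24

JPY 6,400 ÷ 0.1165 = KRW 54,936
KRW 54,936 × 0.001197 = NZD 65.76
NZD 65.76 ÷ 1.676 = EUR 39.24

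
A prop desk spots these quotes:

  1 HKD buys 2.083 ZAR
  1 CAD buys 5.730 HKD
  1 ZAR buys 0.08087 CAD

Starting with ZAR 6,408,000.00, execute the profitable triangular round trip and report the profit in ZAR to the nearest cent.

Profitable loop is ZAR → HKD → CAD → ZAR:
ZAR 6,408,000.00 ÷ 2.083 = HKD 3,076,332.21
HKD 3,076,332.21 ÷ 5.730 = CAD 536,881.71
CAD 536,881.71 ÷ 0.08087 = ZAR 6,638,824.19
Profit = ZAR 6,638,824.19 − ZAR 6,408,000.00

Profit: ZAR 230,824.19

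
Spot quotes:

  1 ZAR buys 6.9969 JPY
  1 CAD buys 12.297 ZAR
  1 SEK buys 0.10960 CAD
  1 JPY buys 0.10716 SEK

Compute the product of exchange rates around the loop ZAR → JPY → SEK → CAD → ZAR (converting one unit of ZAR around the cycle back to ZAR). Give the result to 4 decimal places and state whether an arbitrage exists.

1.0105 (arbitrage exists)

Around ZAR → JPY → SEK → CAD → ZAR: 1 × 6.9969 × 0.10716 × 0.10960 × 12.297 = 1.010527
Product > 1; profitable direction is ZAR → JPY → SEK → CAD → ZAR.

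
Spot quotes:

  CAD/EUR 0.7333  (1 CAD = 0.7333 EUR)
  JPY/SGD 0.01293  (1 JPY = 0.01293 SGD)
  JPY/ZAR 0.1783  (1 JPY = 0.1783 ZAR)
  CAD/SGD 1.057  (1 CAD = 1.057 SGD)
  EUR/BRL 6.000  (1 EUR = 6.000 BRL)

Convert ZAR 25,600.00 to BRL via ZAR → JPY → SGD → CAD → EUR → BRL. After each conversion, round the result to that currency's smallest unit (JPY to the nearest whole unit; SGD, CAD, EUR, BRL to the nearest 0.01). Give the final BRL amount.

BRL 7,727.58

ZAR 25,600.00 ÷ 0.1783 = JPY 143,578
JPY 143,578 × 0.01293 = SGD 1,856.46
SGD 1,856.46 ÷ 1.057 = CAD 1,756.35
CAD 1,756.35 × 0.7333 = EUR 1,287.93
EUR 1,287.93 × 6.000 = BRL 7,727.58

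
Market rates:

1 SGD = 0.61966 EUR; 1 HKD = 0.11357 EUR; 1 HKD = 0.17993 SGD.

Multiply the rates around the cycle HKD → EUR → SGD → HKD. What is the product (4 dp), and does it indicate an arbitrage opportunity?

1.0186 (arbitrage exists)

Around HKD → EUR → SGD → HKD: 1 × 0.11357 ÷ 0.61966 ÷ 0.17993 = 1.018607
Product > 1; profitable direction is HKD → EUR → SGD → HKD.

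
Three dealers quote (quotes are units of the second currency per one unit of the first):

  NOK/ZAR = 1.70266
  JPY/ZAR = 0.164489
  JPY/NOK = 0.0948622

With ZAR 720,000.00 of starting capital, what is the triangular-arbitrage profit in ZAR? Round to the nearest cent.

Profit: ZAR 13,243.52

Profitable loop is ZAR → NOK → JPY → ZAR:
ZAR 720,000.00 ÷ 1.70266 = NOK 422,867.75
NOK 422,867.75 ÷ 0.0948622 = JPY 4,457,705
JPY 4,457,705 × 0.164489 = ZAR 733,243.52
Profit = ZAR 733,243.52 − ZAR 720,000.00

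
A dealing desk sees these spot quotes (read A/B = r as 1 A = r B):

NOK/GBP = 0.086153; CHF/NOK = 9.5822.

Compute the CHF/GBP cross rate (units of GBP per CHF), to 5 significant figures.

CHF/GBP = 0.82554

1 CHF × 9.5822 = 9.5822 NOK
9.5822 NOK × 0.086153 = 0.825535 GBP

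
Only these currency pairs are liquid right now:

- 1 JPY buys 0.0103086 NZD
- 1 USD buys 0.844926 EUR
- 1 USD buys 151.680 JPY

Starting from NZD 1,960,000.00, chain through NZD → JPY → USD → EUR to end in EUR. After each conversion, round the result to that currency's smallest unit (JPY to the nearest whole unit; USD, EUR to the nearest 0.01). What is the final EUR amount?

EUR 1,059,123.82

NZD 1,960,000.00 ÷ 0.0103086 = JPY 190,132,511
JPY 190,132,511 ÷ 151.680 = USD 1,253,510.75
USD 1,253,510.75 × 0.844926 = EUR 1,059,123.82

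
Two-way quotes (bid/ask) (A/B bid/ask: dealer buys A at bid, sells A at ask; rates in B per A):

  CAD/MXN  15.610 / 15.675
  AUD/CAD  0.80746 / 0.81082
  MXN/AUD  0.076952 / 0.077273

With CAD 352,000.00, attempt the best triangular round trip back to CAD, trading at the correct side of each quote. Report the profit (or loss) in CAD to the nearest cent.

Net profit: CAD 6,412.29

Best loop CAD → AUD → MXN → CAD:
CAD 352,000.00 ÷ 0.81082 (buy AUD at ask) = AUD 434,128.41
AUD 434,128.41 ÷ 0.077273 (buy MXN at ask) = MXN 5,618,112.58
MXN 5,618,112.58 ÷ 15.675 (buy CAD at ask) = CAD 358,412.29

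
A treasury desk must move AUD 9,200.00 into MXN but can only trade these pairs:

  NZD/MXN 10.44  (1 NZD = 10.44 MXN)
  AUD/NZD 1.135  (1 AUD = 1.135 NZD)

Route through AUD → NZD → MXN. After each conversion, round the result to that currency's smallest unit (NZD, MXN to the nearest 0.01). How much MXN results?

AUD 9,200.00 × 1.135 = NZD 10,442.00
NZD 10,442.00 × 10.44 = MXN 109,014.48

MXN 109,014.48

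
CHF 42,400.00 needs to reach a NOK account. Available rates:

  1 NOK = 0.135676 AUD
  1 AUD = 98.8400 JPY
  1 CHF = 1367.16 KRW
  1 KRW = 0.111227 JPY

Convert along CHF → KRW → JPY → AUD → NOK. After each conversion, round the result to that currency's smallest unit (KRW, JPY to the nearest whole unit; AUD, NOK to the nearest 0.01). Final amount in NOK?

CHF 42,400.00 × 1367.16 = KRW 57,967,584
KRW 57,967,584 × 0.111227 = JPY 6,447,560
JPY 6,447,560 ÷ 98.8400 = AUD 65,232.29
AUD 65,232.29 ÷ 0.135676 = NOK 480,794.61

NOK 480,794.61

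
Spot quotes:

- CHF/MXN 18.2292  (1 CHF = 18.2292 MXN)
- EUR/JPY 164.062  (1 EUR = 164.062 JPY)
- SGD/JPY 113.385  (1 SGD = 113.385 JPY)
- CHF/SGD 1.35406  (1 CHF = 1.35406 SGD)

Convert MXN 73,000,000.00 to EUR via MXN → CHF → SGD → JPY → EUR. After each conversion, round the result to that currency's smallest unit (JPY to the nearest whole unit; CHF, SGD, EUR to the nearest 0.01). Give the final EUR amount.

EUR 3,747,492.42

MXN 73,000,000.00 ÷ 18.2292 = CHF 4,004,564.11
CHF 4,004,564.11 × 1.35406 = SGD 5,422,420.08
SGD 5,422,420.08 × 113.385 = JPY 614,821,101
JPY 614,821,101 ÷ 164.062 = EUR 3,747,492.42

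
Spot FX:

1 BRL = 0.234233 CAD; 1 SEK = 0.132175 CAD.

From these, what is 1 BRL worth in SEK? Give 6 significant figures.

BRL/SEK = 1.77214

1 BRL × 0.234233 = 0.234233 CAD
0.234233 CAD ÷ 0.132175 = 1.77214 SEK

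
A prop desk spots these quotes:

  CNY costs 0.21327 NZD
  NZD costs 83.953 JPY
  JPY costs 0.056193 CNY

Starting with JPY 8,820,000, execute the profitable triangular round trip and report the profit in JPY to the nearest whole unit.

Profitable loop is JPY → CNY → NZD → JPY:
JPY 8,820,000 × 0.056193 = CNY 495,622.26
CNY 495,622.26 × 0.21327 = NZD 105,701.36
NZD 105,701.36 × 83.953 = JPY 8,873,946
Profit = JPY 8,873,946 − JPY 8,820,000

Profit: JPY 53,946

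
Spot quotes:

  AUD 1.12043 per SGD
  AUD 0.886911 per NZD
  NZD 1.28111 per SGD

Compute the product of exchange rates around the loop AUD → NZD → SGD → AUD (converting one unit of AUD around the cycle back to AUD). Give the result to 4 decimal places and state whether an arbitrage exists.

0.9861 (arbitrage exists)

Around AUD → NZD → SGD → AUD: 1 ÷ 0.886911 ÷ 1.28111 × 1.12043 = 0.986094
Product < 1; profitable direction is AUD → SGD → NZD → AUD.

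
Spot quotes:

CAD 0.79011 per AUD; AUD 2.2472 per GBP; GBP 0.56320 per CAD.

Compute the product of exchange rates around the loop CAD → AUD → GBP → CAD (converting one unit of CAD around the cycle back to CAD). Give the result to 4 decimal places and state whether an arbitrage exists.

1.0000 (no arbitrage)

Around CAD → AUD → GBP → CAD: 1 ÷ 0.79011 ÷ 2.2472 ÷ 0.56320 = 1.000019
Product ≈ 1 (deviation 0.002%, within rounding noise).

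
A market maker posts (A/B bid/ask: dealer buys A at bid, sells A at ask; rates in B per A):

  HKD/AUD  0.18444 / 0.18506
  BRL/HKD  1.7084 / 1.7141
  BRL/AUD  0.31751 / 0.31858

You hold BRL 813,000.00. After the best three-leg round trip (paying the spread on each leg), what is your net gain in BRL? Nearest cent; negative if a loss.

Net profit: BRL 765.44

Best loop BRL → AUD → HKD → BRL:
BRL 813,000.00 × 0.31751 (sell BRL at bid) = AUD 258,135.63
AUD 258,135.63 ÷ 0.18506 (buy HKD at ask) = HKD 1,394,875.34
HKD 1,394,875.34 ÷ 1.7141 (buy BRL at ask) = BRL 813,765.44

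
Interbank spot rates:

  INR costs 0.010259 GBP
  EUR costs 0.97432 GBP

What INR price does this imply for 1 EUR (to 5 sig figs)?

1 EUR × 0.97432 = 0.97432 GBP
0.97432 GBP ÷ 0.010259 = 94.9722 INR

EUR/INR = 94.972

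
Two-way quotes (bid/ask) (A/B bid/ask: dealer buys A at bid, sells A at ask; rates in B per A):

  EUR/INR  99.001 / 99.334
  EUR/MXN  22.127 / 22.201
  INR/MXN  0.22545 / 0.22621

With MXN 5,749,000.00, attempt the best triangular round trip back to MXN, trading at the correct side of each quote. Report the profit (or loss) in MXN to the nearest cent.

Best loop MXN → EUR → INR → MXN:
MXN 5,749,000.00 ÷ 22.201 (buy EUR at ask) = EUR 258,952.30
EUR 258,952.30 × 99.001 (sell EUR at bid) = INR 25,636,536.60
INR 25,636,536.60 × 0.22545 (sell INR at bid) = MXN 5,779,757.18

Net profit: MXN 30,757.18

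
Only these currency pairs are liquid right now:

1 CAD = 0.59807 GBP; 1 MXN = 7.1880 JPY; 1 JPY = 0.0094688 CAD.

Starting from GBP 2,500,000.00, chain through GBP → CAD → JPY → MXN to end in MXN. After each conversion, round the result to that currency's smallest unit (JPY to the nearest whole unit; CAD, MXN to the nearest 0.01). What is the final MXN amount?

MXN 61,416,488.04

GBP 2,500,000.00 ÷ 0.59807 = CAD 4,180,112.70
CAD 4,180,112.70 ÷ 0.0094688 = JPY 441,461,716
JPY 441,461,716 ÷ 7.1880 = MXN 61,416,488.04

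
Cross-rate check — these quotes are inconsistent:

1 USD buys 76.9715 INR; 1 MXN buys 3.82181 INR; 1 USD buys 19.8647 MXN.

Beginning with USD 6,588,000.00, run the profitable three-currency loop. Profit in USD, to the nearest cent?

Profit: USD 91,322.87

Profitable loop is USD → INR → MXN → USD:
USD 6,588,000.00 × 76.9715 = INR 507,088,242.00
INR 507,088,242.00 ÷ 3.82181 = MXN 132,682,745.09
MXN 132,682,745.09 ÷ 19.8647 = USD 6,679,322.87
Profit = USD 6,679,322.87 − USD 6,588,000.00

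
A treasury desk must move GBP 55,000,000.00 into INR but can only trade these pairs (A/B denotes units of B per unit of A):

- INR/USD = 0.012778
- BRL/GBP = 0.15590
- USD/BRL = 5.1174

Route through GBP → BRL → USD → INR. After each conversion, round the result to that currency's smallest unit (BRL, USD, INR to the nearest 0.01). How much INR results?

GBP 55,000,000.00 ÷ 0.15590 = BRL 352,790,250.16
BRL 352,790,250.16 ÷ 5.1174 = USD 68,939,354.00
USD 68,939,354.00 ÷ 0.012778 = INR 5,395,159,962.44

INR 5,395,159,962.44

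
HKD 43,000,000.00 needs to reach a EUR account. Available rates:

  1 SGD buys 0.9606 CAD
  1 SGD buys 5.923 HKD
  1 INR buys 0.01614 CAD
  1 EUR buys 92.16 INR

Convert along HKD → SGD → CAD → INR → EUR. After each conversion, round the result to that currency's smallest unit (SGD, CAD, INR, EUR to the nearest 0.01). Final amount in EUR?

EUR 4,688,385.44

HKD 43,000,000.00 ÷ 5.923 = SGD 7,259,834.54
SGD 7,259,834.54 × 0.9606 = CAD 6,973,797.06
CAD 6,973,797.06 ÷ 0.01614 = INR 432,081,602.23
INR 432,081,602.23 ÷ 92.16 = EUR 4,688,385.44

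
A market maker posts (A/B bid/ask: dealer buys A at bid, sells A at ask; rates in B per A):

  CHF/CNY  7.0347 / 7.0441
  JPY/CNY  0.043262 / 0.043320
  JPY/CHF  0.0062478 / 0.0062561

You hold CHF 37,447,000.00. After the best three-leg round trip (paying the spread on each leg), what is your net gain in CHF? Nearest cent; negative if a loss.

Net profit: CHF 545,798.38

Best loop CHF → CNY → JPY → CHF:
CHF 37,447,000.00 × 7.0347 (sell CHF at bid) = CNY 263,428,410.90
CNY 263,428,410.90 ÷ 0.043320 (buy JPY at ask) = JPY 6,080,988,248
JPY 6,080,988,248 × 0.0062478 (sell JPY at bid) = CHF 37,992,798.38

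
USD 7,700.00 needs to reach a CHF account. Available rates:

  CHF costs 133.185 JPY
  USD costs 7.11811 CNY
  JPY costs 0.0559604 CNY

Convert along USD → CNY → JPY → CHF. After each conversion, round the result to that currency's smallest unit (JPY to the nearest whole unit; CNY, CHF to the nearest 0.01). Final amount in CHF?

USD 7,700.00 × 7.11811 = CNY 54,809.45
CNY 54,809.45 ÷ 0.0559604 = JPY 979,433
JPY 979,433 ÷ 133.185 = CHF 7,353.93

CHF 7,353.93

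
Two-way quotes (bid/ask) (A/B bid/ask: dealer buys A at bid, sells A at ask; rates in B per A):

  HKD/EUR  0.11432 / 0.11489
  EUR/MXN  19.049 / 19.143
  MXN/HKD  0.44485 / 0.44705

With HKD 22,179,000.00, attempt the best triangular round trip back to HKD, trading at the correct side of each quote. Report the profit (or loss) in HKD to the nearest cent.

Net profit: HKD 378,638.52

Best loop HKD → MXN → EUR → HKD:
HKD 22,179,000.00 ÷ 0.44705 (buy MXN at ask) = MXN 49,611,900.23
MXN 49,611,900.23 ÷ 19.143 (buy EUR at ask) = EUR 2,591,647.09
EUR 2,591,647.09 ÷ 0.11489 (buy HKD at ask) = HKD 22,557,638.52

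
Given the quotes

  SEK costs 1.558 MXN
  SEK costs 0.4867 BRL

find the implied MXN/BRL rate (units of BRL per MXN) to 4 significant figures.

1 MXN ÷ 1.558 = 0.641849 SEK
0.641849 SEK × 0.4867 = 0.312388 BRL

MXN/BRL = 0.3124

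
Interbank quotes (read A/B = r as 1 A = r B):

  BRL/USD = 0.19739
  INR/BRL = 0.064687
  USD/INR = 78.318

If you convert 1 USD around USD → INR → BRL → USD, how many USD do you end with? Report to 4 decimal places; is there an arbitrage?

1.0000 (no arbitrage)

Around USD → INR → BRL → USD: 1 × 78.318 × 0.064687 × 0.19739 = 1.000009
Product ≈ 1 (deviation 0.001%, within rounding noise).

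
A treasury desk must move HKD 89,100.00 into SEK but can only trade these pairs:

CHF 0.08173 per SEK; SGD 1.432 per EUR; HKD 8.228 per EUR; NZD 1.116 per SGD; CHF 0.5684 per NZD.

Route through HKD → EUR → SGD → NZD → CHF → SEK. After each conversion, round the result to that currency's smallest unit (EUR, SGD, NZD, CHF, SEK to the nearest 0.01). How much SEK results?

SEK 120,354.83

HKD 89,100.00 ÷ 8.228 = EUR 10,828.88
EUR 10,828.88 × 1.432 = SGD 15,506.96
SGD 15,506.96 × 1.116 = NZD 17,305.77
NZD 17,305.77 × 0.5684 = CHF 9,836.60
CHF 9,836.60 ÷ 0.08173 = SEK 120,354.83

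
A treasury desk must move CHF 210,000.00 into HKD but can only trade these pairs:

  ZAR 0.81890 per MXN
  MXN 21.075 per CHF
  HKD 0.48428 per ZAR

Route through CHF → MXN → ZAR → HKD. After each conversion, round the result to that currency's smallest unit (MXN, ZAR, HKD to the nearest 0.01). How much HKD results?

HKD 1,755,150.18

CHF 210,000.00 × 21.075 = MXN 4,425,750.00
MXN 4,425,750.00 × 0.81890 = ZAR 3,624,246.67
ZAR 3,624,246.67 × 0.48428 = HKD 1,755,150.18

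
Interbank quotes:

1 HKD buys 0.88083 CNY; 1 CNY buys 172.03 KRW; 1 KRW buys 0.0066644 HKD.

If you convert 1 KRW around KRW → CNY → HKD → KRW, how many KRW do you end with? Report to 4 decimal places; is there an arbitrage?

0.9902 (arbitrage exists)

Around KRW → CNY → HKD → KRW: 1 ÷ 172.03 ÷ 0.88083 ÷ 0.0066644 = 0.990245
Product < 1; profitable direction is KRW → HKD → CNY → KRW.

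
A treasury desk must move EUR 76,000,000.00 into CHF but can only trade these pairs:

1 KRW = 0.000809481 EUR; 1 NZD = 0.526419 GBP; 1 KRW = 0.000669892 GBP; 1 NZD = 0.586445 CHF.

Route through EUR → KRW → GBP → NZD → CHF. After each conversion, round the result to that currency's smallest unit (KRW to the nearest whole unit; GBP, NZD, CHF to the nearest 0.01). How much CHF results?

CHF 70,066,021.20

EUR 76,000,000.00 ÷ 0.000809481 = KRW 93,887,317,923
KRW 93,887,317,923 × 0.000669892 = GBP 62,894,363.18
GBP 62,894,363.18 ÷ 0.526419 = NZD 119,475,860.83
NZD 119,475,860.83 × 0.586445 = CHF 70,066,021.20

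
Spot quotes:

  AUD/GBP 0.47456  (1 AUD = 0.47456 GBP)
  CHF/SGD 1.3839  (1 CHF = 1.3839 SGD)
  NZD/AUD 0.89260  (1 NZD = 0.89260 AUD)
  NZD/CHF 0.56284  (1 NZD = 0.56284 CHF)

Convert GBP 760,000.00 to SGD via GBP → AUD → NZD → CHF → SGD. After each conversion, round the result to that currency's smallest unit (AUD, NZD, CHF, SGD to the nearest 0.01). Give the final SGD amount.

GBP 760,000.00 ÷ 0.47456 = AUD 1,601,483.48
AUD 1,601,483.48 ÷ 0.89260 = NZD 1,794,178.22
NZD 1,794,178.22 × 0.56284 = CHF 1,009,835.27
CHF 1,009,835.27 × 1.3839 = SGD 1,397,511.03

SGD 1,397,511.03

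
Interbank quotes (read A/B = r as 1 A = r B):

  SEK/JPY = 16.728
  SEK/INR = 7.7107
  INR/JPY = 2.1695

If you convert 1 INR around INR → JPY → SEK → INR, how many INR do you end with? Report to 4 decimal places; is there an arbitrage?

Around INR → JPY → SEK → INR: 1 × 2.1695 ÷ 16.728 × 7.7107 = 1.000022
Product ≈ 1 (deviation 0.002%, within rounding noise).

1.0000 (no arbitrage)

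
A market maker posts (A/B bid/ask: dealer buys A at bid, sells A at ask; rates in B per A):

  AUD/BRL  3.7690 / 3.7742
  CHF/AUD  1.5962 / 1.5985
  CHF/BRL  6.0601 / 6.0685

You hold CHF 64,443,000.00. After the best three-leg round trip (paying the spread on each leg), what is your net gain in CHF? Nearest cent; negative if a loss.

Net profit: CHF 288,845.61

Best loop CHF → BRL → AUD → CHF:
CHF 64,443,000.00 × 6.0601 (sell CHF at bid) = BRL 390,531,024.30
BRL 390,531,024.30 ÷ 3.7742 (buy AUD at ask) = AUD 103,473,855.20
AUD 103,473,855.20 ÷ 1.5985 (buy CHF at ask) = CHF 64,731,845.61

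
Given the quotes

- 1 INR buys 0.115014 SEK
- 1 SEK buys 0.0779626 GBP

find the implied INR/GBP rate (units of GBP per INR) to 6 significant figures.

INR/GBP = 0.00896679

1 INR × 0.115014 = 0.115014 SEK
0.115014 SEK × 0.0779626 = 0.00896679 GBP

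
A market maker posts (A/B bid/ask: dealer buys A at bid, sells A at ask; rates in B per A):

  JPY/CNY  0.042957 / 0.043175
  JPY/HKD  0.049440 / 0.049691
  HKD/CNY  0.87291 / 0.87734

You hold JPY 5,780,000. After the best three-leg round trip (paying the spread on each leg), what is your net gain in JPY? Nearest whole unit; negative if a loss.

Net result: JPY -2,454 (no profitable arbitrage after spreads)

Best loop JPY → HKD → CNY → JPY:
JPY 5,780,000 × 0.049440 (sell JPY at bid) = HKD 285,763.20
HKD 285,763.20 × 0.87291 (sell HKD at bid) = CNY 249,445.55
CNY 249,445.55 ÷ 0.043175 (buy JPY at ask) = JPY 5,777,546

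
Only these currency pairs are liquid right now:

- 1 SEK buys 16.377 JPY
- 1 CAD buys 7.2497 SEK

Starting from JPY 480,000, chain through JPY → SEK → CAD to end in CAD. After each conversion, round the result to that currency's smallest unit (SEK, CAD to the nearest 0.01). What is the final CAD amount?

CAD 4,042.84

JPY 480,000 ÷ 16.377 = SEK 29,309.40
SEK 29,309.40 ÷ 7.2497 = CAD 4,042.84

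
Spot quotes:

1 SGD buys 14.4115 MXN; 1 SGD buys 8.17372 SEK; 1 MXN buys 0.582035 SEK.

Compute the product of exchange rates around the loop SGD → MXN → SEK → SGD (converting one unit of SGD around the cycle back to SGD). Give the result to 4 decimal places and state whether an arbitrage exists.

Around SGD → MXN → SEK → SGD: 1 × 14.4115 × 0.582035 ÷ 8.17372 = 1.026215
Product > 1; profitable direction is SGD → MXN → SEK → SGD.

1.0262 (arbitrage exists)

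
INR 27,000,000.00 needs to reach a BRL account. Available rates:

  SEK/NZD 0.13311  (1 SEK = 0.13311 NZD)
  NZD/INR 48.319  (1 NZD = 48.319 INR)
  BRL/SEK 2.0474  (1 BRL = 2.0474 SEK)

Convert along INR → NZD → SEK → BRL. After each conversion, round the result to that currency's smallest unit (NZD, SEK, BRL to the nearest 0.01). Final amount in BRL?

BRL 2,050,370.97

INR 27,000,000.00 ÷ 48.319 = NZD 558,786.40
NZD 558,786.40 ÷ 0.13311 = SEK 4,197,929.53
SEK 4,197,929.53 ÷ 2.0474 = BRL 2,050,370.97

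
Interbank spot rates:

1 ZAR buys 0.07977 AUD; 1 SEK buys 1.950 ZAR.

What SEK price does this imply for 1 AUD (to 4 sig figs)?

AUD/SEK = 6.429

1 AUD ÷ 0.07977 = 12.536 ZAR
12.536 ZAR ÷ 1.950 = 6.42874 SEK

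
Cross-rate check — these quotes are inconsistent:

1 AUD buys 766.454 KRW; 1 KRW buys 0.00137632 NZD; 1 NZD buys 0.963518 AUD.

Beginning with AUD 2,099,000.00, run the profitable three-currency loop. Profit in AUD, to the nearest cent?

Profitable loop is AUD → KRW → NZD → AUD:
AUD 2,099,000.00 × 766.454 = KRW 1,608,786,946
KRW 1,608,786,946 × 0.00137632 = NZD 2,214,205.65
NZD 2,214,205.65 × 0.963518 = AUD 2,133,427.00
Profit = AUD 2,133,427.00 − AUD 2,099,000.00

Profit: AUD 34,427.00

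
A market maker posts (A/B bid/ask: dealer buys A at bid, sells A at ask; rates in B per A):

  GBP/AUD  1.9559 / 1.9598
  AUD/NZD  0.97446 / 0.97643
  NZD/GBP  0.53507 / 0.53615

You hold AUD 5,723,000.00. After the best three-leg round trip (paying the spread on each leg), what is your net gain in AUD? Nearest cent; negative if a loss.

Net profit: AUD 113,399.50

Best loop AUD → NZD → GBP → AUD:
AUD 5,723,000.00 × 0.97446 (sell AUD at bid) = NZD 5,576,834.58
NZD 5,576,834.58 × 0.53507 (sell NZD at bid) = GBP 2,983,996.88
GBP 2,983,996.88 × 1.9559 (sell GBP at bid) = AUD 5,836,399.50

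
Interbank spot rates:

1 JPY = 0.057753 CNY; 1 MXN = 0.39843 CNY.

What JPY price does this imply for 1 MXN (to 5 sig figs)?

1 MXN × 0.39843 = 0.39843 CNY
0.39843 CNY ÷ 0.057753 = 6.89886 JPY

MXN/JPY = 6.8989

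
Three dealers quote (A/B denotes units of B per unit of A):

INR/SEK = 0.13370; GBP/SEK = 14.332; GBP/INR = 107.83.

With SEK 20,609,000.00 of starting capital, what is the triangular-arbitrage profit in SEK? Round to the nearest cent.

Profit: SEK 122,042.03

Profitable loop is SEK → GBP → INR → SEK:
SEK 20,609,000.00 ÷ 14.332 = GBP 1,437,970.97
GBP 1,437,970.97 × 107.83 = INR 155,056,410.13
INR 155,056,410.13 × 0.13370 = SEK 20,731,042.03
Profit = SEK 20,731,042.03 − SEK 20,609,000.00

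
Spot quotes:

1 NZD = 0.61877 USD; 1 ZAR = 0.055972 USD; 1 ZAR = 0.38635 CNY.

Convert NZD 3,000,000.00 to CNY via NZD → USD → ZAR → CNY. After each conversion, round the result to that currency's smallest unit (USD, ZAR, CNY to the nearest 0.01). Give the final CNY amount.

CNY 12,813,288.22

NZD 3,000,000.00 × 0.61877 = USD 1,856,310.00
USD 1,856,310.00 ÷ 0.055972 = ZAR 33,164,975.34
ZAR 33,164,975.34 × 0.38635 = CNY 12,813,288.22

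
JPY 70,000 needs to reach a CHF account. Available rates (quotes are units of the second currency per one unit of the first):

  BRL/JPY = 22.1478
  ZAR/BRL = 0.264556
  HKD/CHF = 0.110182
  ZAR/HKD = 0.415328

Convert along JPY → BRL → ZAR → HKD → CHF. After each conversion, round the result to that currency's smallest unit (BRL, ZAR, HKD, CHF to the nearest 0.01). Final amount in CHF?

JPY 70,000 ÷ 22.1478 = BRL 3,160.58
BRL 3,160.58 ÷ 0.264556 = ZAR 11,946.73
ZAR 11,946.73 × 0.415328 = HKD 4,961.81
HKD 4,961.81 × 0.110182 = CHF 546.70

CHF 546.70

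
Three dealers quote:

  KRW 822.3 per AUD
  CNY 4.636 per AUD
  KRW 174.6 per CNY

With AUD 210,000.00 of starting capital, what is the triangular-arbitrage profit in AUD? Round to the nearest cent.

Profit: AUD 3,334.90

Profitable loop is AUD → KRW → CNY → AUD:
AUD 210,000.00 × 822.3 = KRW 172,683,000
KRW 172,683,000 ÷ 174.6 = CNY 989,020.62
CNY 989,020.62 ÷ 4.636 = AUD 213,334.90
Profit = AUD 213,334.90 − AUD 210,000.00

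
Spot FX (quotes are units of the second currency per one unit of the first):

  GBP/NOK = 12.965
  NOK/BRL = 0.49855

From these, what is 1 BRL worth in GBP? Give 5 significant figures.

1 BRL ÷ 0.49855 = 2.00582 NOK
2.00582 NOK ÷ 12.965 = 0.15471 GBP

BRL/GBP = 0.15471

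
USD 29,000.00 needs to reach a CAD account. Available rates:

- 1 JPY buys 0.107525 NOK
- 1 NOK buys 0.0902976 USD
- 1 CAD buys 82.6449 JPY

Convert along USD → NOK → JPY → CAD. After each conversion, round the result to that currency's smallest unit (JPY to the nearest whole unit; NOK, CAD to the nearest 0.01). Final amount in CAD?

CAD 36,140.68

USD 29,000.00 ÷ 0.0902976 = NOK 321,160.25
NOK 321,160.25 ÷ 0.107525 = JPY 2,986,843
JPY 2,986,843 ÷ 82.6449 = CAD 36,140.68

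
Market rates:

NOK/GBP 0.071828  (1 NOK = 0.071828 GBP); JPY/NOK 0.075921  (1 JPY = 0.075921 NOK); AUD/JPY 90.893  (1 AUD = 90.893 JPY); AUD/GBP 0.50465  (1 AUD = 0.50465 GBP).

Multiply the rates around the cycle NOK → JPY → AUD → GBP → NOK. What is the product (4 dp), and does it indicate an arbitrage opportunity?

1.0181 (arbitrage exists)

Around NOK → JPY → AUD → GBP → NOK: 1 ÷ 0.075921 ÷ 90.893 × 0.50465 ÷ 0.071828 = 1.018132
Product > 1; profitable direction is NOK → JPY → AUD → GBP → NOK.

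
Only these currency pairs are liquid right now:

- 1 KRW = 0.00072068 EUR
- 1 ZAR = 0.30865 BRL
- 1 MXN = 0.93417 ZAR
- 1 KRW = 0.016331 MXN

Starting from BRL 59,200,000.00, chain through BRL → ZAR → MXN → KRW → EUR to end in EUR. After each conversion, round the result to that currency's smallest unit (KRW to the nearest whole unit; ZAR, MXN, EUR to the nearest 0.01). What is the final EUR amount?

BRL 59,200,000.00 ÷ 0.30865 = ZAR 191,803,013.12
ZAR 191,803,013.12 ÷ 0.93417 = MXN 205,319,174.37
MXN 205,319,174.37 ÷ 0.016331 = KRW 12,572,357,747
KRW 12,572,357,747 × 0.00072068 = EUR 9,060,646.78

EUR 9,060,646.78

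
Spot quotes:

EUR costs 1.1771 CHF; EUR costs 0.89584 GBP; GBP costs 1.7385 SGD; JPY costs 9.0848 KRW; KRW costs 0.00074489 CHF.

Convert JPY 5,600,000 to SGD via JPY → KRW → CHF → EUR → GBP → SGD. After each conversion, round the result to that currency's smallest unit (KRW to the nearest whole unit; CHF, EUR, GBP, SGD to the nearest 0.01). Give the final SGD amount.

SGD 50,140.36

JPY 5,600,000 × 9.0848 = KRW 50,874,880
KRW 50,874,880 × 0.00074489 = CHF 37,896.19
CHF 37,896.19 ÷ 1.1771 = EUR 32,194.54
EUR 32,194.54 × 0.89584 = GBP 28,841.16
GBP 28,841.16 × 1.7385 = SGD 50,140.36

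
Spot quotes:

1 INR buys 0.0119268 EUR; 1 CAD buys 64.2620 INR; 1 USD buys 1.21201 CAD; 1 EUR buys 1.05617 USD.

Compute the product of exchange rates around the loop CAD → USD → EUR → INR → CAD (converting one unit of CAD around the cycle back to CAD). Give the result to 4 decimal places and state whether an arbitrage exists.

1.0193 (arbitrage exists)

Around CAD → USD → EUR → INR → CAD: 1 ÷ 1.21201 ÷ 1.05617 ÷ 0.0119268 ÷ 64.2620 = 1.019253
Product > 1; profitable direction is CAD → USD → EUR → INR → CAD.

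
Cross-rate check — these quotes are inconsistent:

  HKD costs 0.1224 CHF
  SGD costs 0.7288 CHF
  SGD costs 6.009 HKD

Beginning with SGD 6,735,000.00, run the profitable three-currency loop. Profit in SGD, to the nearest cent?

Profitable loop is SGD → HKD → CHF → SGD:
SGD 6,735,000.00 × 6.009 = HKD 40,470,615.00
HKD 40,470,615.00 × 0.1224 = CHF 4,953,603.28
CHF 4,953,603.28 ÷ 0.7288 = SGD 6,796,930.95
Profit = SGD 6,796,930.95 − SGD 6,735,000.00

Profit: SGD 61,930.95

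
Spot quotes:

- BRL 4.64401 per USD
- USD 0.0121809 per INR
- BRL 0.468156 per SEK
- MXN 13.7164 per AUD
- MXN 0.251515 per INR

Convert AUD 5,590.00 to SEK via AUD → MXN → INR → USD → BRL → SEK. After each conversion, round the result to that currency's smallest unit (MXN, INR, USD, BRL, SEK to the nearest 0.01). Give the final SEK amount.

SEK 36,835.76

AUD 5,590.00 × 13.7164 = MXN 76,674.68
MXN 76,674.68 ÷ 0.251515 = INR 304,851.32
INR 304,851.32 × 0.0121809 = USD 3,713.36
USD 3,713.36 × 4.64401 = BRL 17,244.88
BRL 17,244.88 ÷ 0.468156 = SEK 36,835.76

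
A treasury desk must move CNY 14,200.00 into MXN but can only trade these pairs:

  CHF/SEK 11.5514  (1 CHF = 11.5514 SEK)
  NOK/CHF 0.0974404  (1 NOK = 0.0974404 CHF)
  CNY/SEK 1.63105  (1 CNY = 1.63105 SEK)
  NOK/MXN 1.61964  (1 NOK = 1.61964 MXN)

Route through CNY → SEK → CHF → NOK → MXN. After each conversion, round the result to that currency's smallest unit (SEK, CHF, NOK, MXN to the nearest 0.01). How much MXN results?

CNY 14,200.00 × 1.63105 = SEK 23,160.91
SEK 23,160.91 ÷ 11.5514 = CHF 2,005.03
CHF 2,005.03 ÷ 0.0974404 = NOK 20,576.99
NOK 20,576.99 × 1.61964 = MXN 33,327.32

MXN 33,327.32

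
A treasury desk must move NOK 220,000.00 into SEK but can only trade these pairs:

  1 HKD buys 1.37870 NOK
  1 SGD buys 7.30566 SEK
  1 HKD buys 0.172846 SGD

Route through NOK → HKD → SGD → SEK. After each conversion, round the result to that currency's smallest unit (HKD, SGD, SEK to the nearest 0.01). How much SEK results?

NOK 220,000.00 ÷ 1.37870 = HKD 159,570.61
HKD 159,570.61 × 0.172846 = SGD 27,581.14
SGD 27,581.14 × 7.30566 = SEK 201,498.43

SEK 201,498.43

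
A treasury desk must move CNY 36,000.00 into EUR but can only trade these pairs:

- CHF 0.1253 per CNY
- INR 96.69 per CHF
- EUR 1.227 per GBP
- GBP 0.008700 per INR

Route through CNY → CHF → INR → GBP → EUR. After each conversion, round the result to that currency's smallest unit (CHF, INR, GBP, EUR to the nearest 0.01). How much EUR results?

EUR 4,655.85

CNY 36,000.00 × 0.1253 = CHF 4,510.80
CHF 4,510.80 × 96.69 = INR 436,149.25
INR 436,149.25 × 0.008700 = GBP 3,794.50
GBP 3,794.50 × 1.227 = EUR 4,655.85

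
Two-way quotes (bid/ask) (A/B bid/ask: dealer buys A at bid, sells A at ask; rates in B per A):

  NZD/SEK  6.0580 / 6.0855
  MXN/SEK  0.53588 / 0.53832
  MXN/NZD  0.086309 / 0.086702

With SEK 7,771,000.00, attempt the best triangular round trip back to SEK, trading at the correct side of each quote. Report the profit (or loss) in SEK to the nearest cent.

Net profit: SEK 121,581.50

Best loop SEK → NZD → MXN → SEK:
SEK 7,771,000.00 ÷ 6.0855 (buy NZD at ask) = NZD 1,276,969.85
NZD 1,276,969.85 ÷ 0.086702 (buy MXN at ask) = MXN 14,728,262.86
MXN 14,728,262.86 × 0.53588 (sell MXN at bid) = SEK 7,892,581.50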